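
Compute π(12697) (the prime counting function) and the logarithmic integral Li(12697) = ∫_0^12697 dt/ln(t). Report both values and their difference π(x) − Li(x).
π(12697) = 1516;  Li(12697) ≈ 1535.08;  π(x) − Li(x) ≈ -19.08.

Direct count of primes ≤ 12697 gives π(12697) = 1516. Numerical evaluation of the logarithmic integral gives Li(12697) ≈ 1535.08. The difference π(x) − Li(x) ≈ -19.08 is typically negative for small/moderate x (Li(x) overestimates), though Littlewood's theorem shows this sign changes infinitely often.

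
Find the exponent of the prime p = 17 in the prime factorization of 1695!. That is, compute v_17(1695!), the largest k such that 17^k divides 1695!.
v_17(1695!) = 104

Legendre's formula: v_p(n!) = Σ_{k ≥ 1} ⌊n / p^k⌋. For p = 17, n = 1695, the terms are:
  ⌊1695/17^1⌋ = ⌊1695/17⌋ = 99
  ⌊1695/17^2⌋ = ⌊1695/289⌋ = 5
(the next term ⌊1695/17^3⌋ = 0, terminating the sum). Summing: v_17(1695!) = 99 + 5 = 104.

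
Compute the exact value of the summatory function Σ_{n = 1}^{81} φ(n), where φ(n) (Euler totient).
Σ_{n ≤ 81} φ(n) = 2020

Compute φ(n) for each 1 ≤ n ≤ 81: φ(1) = 1, φ(2) = 1, φ(3) = 2, φ(4) = 2, φ(5) = 4, φ(6) = 2, φ(7) = 6, φ(8) = 4, φ(9) = 6, φ(10) = 4, φ(11) = 10, φ(12) = 4, φ(13) = 12, φ(14) = 6, φ(15) = 8, φ(16) = 8, φ(17) = 16, φ(18) = 6, φ(19) = 18, φ(20) = 8, φ(21) = 12, φ(22) = 10, φ(23) = 22, φ(24) = 8, φ(25) = 20, φ(26) = 12, φ(27) = 18, φ(28) = 12, φ(29) = 28, φ(30) = 8, φ(31) = 30, φ(32) = 16, φ(33) = 20, φ(34) = 16, φ(35) = 24, φ(36) = 12, φ(37) = 36, φ(38) = 18, φ(39) = 24, φ(40) = 16, φ(41) = 40, φ(42) = 12, φ(43) = 42, φ(44) = 20, φ(45) = 24, φ(46) = 22, φ(47) = 46, φ(48) = 16, φ(49) = 42, φ(50) = 20, φ(51) = 32, φ(52) = 24, φ(53) = 52, φ(54) = 18, φ(55) = 40, φ(56) = 24, φ(57) = 36, φ(58) = 28, φ(59) = 58, φ(60) = 16, φ(61) = 60, φ(62) = 30, φ(63) = 36, φ(64) = 32, φ(65) = 48, φ(66) = 20, φ(67) = 66, φ(68) = 32, φ(69) = 44, φ(70) = 24, φ(71) = 70, φ(72) = 24, φ(73) = 72, φ(74) = 36, φ(75) = 40, φ(76) = 36, φ(77) = 60, φ(78) = 24, φ(79) = 78, φ(80) = 32, φ(81) = 54. Summing all 81 values: 2020. (Average order: Σ_{n ≤ x} φ(n) ~ (3/π²) x². For x = 81, (3/π²)·81² ≈ 1994.30.)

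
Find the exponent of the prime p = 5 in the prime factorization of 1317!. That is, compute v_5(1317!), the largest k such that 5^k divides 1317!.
v_5(1317!) = 327

Legendre's formula: v_p(n!) = Σ_{k ≥ 1} ⌊n / p^k⌋. For p = 5, n = 1317, the terms are:
  ⌊1317/5^1⌋ = ⌊1317/5⌋ = 263
  ⌊1317/5^2⌋ = ⌊1317/25⌋ = 52
  ⌊1317/5^3⌋ = ⌊1317/125⌋ = 10
  ⌊1317/5^4⌋ = ⌊1317/625⌋ = 2
(the next term ⌊1317/5^5⌋ = 0, terminating the sum). Summing: v_5(1317!) = 263 + 52 + 10 + 2 = 327.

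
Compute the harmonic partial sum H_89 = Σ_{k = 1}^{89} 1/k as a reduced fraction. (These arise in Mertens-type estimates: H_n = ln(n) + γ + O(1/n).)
H_89 = 3645196481713595484337076792241271893701/718766754945489455304472257065075294400

Direct summation: H_89 = 1 + 1/2 + ... + 1/89. The least common denominator is lcm(1, ..., 89) = 718766754945489455304472257065075294400; over this denominator the numerator is 718766754945489455304472257065075294400 + 359383377472744727652236128532537647200 + 239588918315163151768157419021691764800 + 179691688736372363826118064266268823600 + 143753350989097891060894451413015058880 + 119794459157581575884078709510845882400 + 102680964992212779329210322437867899200 + 89845844368186181913059032133134411800 + 79862972771721050589385806340563921600 + 71876675494548945530447225706507529440 + 65342432267771768664042932460461390400 + 59897229578790787942039354755422941200 + 55289750380422265792651712081928868800 + 51340482496106389664605161218933949600 + 47917783663032630353631483804338352960 + 44922922184093090956529516066567205900 + 42280397349734673841439544533239723200 + 39931486385860525294692903170281960800 + 37829829207657339752866960898161857600 + 35938337747274472765223612853253764720 + 34226988330737593109736774145955966400 + 32671216133885884332021466230230695200 + 31250728475890845882803141611525012800 + 29948614789395393971019677377711470600 + 28750670197819578212178890282603011776 + 27644875190211132896325856040964434400 + 26620990923907016863128602113521307200 + 25670241248053194832302580609466974800 + 24785060515361705355326629553968113600 + 23958891831516315176815741902169176480 + 23186024353080305009821685711776622400 + 22461461092046545478264758033283602950 + 21780810755923922888014310820153796800 + 21140198674867336920719772266619861600 + 20536192998442555865842064487573579840 + 19965743192930262647346451585140980400 + 19426128512040255548769520461218251200 + 18914914603828669876433480449080928800 + 18429916793474088597550570693976289600 + 17969168873637236382611806426626882360 + 17530896462085108665962737977196958400 + 17113494165368796554868387072977983200 + 16715505928964871053592378071280820800 + 16335608066942942166010733115115347600 + 15972594554344210117877161268112784320 + 15625364237945422941401570805762506400 + 15292909679691265006478133129044155200 + 14974307394697696985509838688855735300 + 14668709284601825618458617491123985600 + 14375335098909789106089445141301505888 + 14093465783244891280479848177746574400 + 13822437595105566448162928020482217200 + 13561636885763951986876835038963684800 + 13310495461953508431564301056760653600 + 13068486453554353732808586492092278080 + 12835120624026597416151290304733487400 + 12609943069219113250955653632720619200 + 12392530257680852677663314776984056800 + 12182487371957448394991055204492801600 + 11979445915758157588407870951084588240 + 11783061556483433693515938640411070400 + 11593012176540152504910842855888311200 + 11408996110245864369912258048651988800 + 11230730546023272739132379016641801475 + 11057950076084453158530342416385773760 + 10890405377961961444007155410076898400 + 10727862014111782914992123239777243200 + 10570099337433668460359886133309930800 + 10416909491963615294267713870508337600 + 10268096499221277932921032243786789920 + 10123475421767457116964397986832046400 + 9982871596465131323673225792570490200 + 9846119930760129524718798041987332800 + 9713064256020127774384760230609125600 + 9583556732606526070726296760867670592 + 9457457301914334938216740224540464400 + 9334633181110252666291847494351627200 + 9214958396737044298775285346988144800 + 9098313353740372851955345026140193600 + 8984584436818618191305903213313441180 + 8873663641302338954376200704507102400 + 8765448231042554332981368988598479200 + 8659840421029993437403280205603316800 + 8556747082684398277434193536488991600 + 8456079469946934768287908906647944640 + 8357752964482435526796189035640410400 + 8261686838453901785108876517989371200 + 8167804033471471083005366557557673800 + 8076030954443701744994070304101969600 = 3645196481713595484337076792241271893701, so H_89 = 3645196481713595484337076792241271893701/718766754945489455304472257065075294400 (already in lowest terms) ≈ 5.07146. (The PNT-adjacent estimate ln(89) + γ ≈ 5.06585 matches within O(1/n).)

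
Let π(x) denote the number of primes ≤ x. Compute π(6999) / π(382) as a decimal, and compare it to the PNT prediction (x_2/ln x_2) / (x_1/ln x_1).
π(6999)/π(382) = 900/75 ≈ 12.0000;  PNT prediction ≈ 12.3038.

π(382) = 75 and π(6999) = 900, so π(6999)/π(382) ≈ 12.0000. The PNT-predicted ratio is (6999/ln(6999)) / (382/ln(382)) ≈ 12.3038. The two agree to within a few percent, as expected.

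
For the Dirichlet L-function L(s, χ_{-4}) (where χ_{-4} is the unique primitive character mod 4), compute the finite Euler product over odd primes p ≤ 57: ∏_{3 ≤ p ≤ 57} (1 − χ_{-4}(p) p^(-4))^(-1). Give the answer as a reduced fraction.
∏ = 257364431333305770108011762895409938991497014556861335561/260241495905762991772533773778373936417391479107040051200

The odd primes p ≤ 57 are [3, 5, 7, 11, 13, 17, 19, 23, 29, 31, 37, 41, 43, 47, 53]. For each, χ(p) = 1 if p ≡ 1 mod 4, χ(p) = −1 if p ≡ 3 mod 4. Taking (1 − χ(p)/p^4)^(-1) = p^4/(p^4 − χ(p)): (1 − (-1)/3^4)^(-1) · (1 − (1)/5^4)^(-1) · (1 − (-1)/7^4)^(-1) · (1 − (-1)/11^4)^(-1) · (1 − (1)/13^4)^(-1) · (1 − (1)/17^4)^(-1) · (1 − (-1)/19^4)^(-1) · (1 − (-1)/23^4)^(-1) · (1 − (1)/29^4)^(-1) · (1 − (-1)/31^4)^(-1) · (1 − (1)/37^4)^(-1) · (1 − (1)/41^4)^(-1) · (1 − (-1)/43^4)^(-1) · (1 − (-1)/47^4)^(-1) · (1 − (1)/53^4)^(-1) = 257364431333305770108011762895409938991497014556861335561/260241495905762991772533773778373936417391479107040051200.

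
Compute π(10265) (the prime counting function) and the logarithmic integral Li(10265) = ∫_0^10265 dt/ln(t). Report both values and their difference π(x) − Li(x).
π(10265) = 1258;  Li(10265) ≈ 1274.87;  π(x) − Li(x) ≈ -16.87.

Direct count of primes ≤ 10265 gives π(10265) = 1258. Numerical evaluation of the logarithmic integral gives Li(10265) ≈ 1274.87. The difference π(x) − Li(x) ≈ -16.87 is typically negative for small/moderate x (Li(x) overestimates), though Littlewood's theorem shows this sign changes infinitely often.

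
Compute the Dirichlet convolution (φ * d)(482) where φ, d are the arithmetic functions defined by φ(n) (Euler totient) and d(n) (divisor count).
(φ * d)(482) = 726

Divisors of 482: [1, 2, 241, 482]. For each d | 482:
  d = 1: φ(1) · d(482/1) = 1 · 4 = 4
  d = 2: φ(2) · d(482/2) = 1 · 2 = 2
  d = 241: φ(241) · d(482/241) = 240 · 2 = 480
  d = 482: φ(482) · d(482/482) = 240 · 1 = 240
Summing: (φ * d)(482) = 4 + 2 + 480 + 240 = 726.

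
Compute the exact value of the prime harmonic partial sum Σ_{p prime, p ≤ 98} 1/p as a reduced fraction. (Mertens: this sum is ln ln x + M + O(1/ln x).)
Σ 1/p = 4156517583588203716343221884611037839/2305567963945518424753102147331756070

π(98) = 25, so the primes ≤ 98 are [2, 3, 5, 7, 11, 13, 17, 19, 23, 29, 31, 37, 41, 43, 47, 53, 59, 61, 67, 71, 73, 79, 83, 89, 97]. Summing 1/p over these primes: 4156517583588203716343221884611037839/2305567963945518424753102147331756070 ≈ 1.8028. Mertens estimate ln ln(98) + 0.2615 ≈ 1.7843.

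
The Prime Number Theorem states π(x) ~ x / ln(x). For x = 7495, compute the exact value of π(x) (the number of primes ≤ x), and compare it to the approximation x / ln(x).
π(7495) = 949;  x/ln(x) ≈ 840.06;  relative error ≈ 11.48%.

Directly count primes up to 7495: π(7495) = 949. The PNT approximation gives 7495/ln(7495) ≈ 7495/8.92199 ≈ 840.06. Relative error (π(x) − x/ln(x)) / π(x) ≈ 11.48%; the approximation is known to undercount slightly (Li(x) is a better estimate).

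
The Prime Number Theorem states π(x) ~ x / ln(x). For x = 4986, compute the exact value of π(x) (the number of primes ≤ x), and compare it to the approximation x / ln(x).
π(4986) = 666;  x/ln(x) ≈ 585.60;  relative error ≈ 12.07%.

Directly count primes up to 4986: π(4986) = 666. The PNT approximation gives 4986/ln(4986) ≈ 4986/8.51439 ≈ 585.60. Relative error (π(x) − x/ln(x)) / π(x) ≈ 12.07%; the approximation is known to undercount slightly (Li(x) is a better estimate).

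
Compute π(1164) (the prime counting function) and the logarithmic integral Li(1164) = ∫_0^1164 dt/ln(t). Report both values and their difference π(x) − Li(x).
π(1164) = 192;  Li(1164) ≈ 201.09;  π(x) − Li(x) ≈ -9.09.

Direct count of primes ≤ 1164 gives π(1164) = 192. Numerical evaluation of the logarithmic integral gives Li(1164) ≈ 201.09. The difference π(x) − Li(x) ≈ -9.09 is typically negative for small/moderate x (Li(x) overestimates), though Littlewood's theorem shows this sign changes infinitely often.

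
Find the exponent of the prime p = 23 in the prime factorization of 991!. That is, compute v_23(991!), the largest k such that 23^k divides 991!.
v_23(991!) = 44

Legendre's formula: v_p(n!) = Σ_{k ≥ 1} ⌊n / p^k⌋. For p = 23, n = 991, the terms are:
  ⌊991/23^1⌋ = ⌊991/23⌋ = 43
  ⌊991/23^2⌋ = ⌊991/529⌋ = 1
(the next term ⌊991/23^3⌋ = 0, terminating the sum). Summing: v_23(991!) = 43 + 1 = 44.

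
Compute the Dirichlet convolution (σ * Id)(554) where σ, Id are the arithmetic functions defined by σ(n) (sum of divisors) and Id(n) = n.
(σ * Id)(554) = 2775

Divisors of 554: [1, 2, 277, 554]. For each d | 554:
  d = 1: σ(1) · Id(554/1) = 1 · 554 = 554
  d = 2: σ(2) · Id(554/2) = 3 · 277 = 831
  d = 277: σ(277) · Id(554/277) = 278 · 2 = 556
  d = 554: σ(554) · Id(554/554) = 834 · 1 = 834
Summing: (σ * Id)(554) = 554 + 831 + 556 + 834 = 2775.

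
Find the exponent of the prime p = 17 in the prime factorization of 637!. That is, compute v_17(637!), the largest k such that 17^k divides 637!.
v_17(637!) = 39

Legendre's formula: v_p(n!) = Σ_{k ≥ 1} ⌊n / p^k⌋. For p = 17, n = 637, the terms are:
  ⌊637/17^1⌋ = ⌊637/17⌋ = 37
  ⌊637/17^2⌋ = ⌊637/289⌋ = 2
(the next term ⌊637/17^3⌋ = 0, terminating the sum). Summing: v_17(637!) = 37 + 2 = 39.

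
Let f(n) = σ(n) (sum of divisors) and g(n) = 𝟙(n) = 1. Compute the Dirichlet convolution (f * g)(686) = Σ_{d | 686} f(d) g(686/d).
(σ * 𝟙)(686) = 1864

Divisors of 686: [1, 2, 7, 14, 49, 98, 343, 686]. For each d | 686:
  d = 1: σ(1) · 𝟙(686/1) = 1 · 1 = 1
  d = 2: σ(2) · 𝟙(686/2) = 3 · 1 = 3
  d = 7: σ(7) · 𝟙(686/7) = 8 · 1 = 8
  d = 14: σ(14) · 𝟙(686/14) = 24 · 1 = 24
  d = 49: σ(49) · 𝟙(686/49) = 57 · 1 = 57
  d = 98: σ(98) · 𝟙(686/98) = 171 · 1 = 171
  d = 343: σ(343) · 𝟙(686/343) = 400 · 1 = 400
  d = 686: σ(686) · 𝟙(686/686) = 1200 · 1 = 1200
Summing: (σ * 𝟙)(686) = 1 + 3 + 8 + 24 + 57 + 171 + 400 + 1200 = 1864.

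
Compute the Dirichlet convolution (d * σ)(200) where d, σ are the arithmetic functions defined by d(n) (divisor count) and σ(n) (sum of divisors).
(d * σ)(200) = 1932

Divisors of 200: [1, 2, 4, 5, 8, 10, 20, 25, 40, 50, 100, 200]. For each d | 200:
  d = 1: d(1) · σ(200/1) = 1 · 465 = 465
  d = 2: d(2) · σ(200/2) = 2 · 217 = 434
  d = 4: d(4) · σ(200/4) = 3 · 93 = 279
  d = 5: d(5) · σ(200/5) = 2 · 90 = 180
  d = 8: d(8) · σ(200/8) = 4 · 31 = 124
  d = 10: d(10) · σ(200/10) = 4 · 42 = 168
  d = 20: d(20) · σ(200/20) = 6 · 18 = 108
  d = 25: d(25) · σ(200/25) = 3 · 15 = 45
  d = 40: d(40) · σ(200/40) = 8 · 6 = 48
  d = 50: d(50) · σ(200/50) = 6 · 7 = 42
  d = 100: d(100) · σ(200/100) = 9 · 3 = 27
  d = 200: d(200) · σ(200/200) = 12 · 1 = 12
Summing: (d * σ)(200) = 465 + 434 + 279 + 180 + 124 + 168 + 108 + 45 + 48 + 42 + 27 + 12 = 1932.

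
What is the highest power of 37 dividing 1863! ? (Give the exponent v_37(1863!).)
v_37(1863!) = 51

Legendre's formula: v_p(n!) = Σ_{k ≥ 1} ⌊n / p^k⌋. For p = 37, n = 1863, the terms are:
  ⌊1863/37^1⌋ = ⌊1863/37⌋ = 50
  ⌊1863/37^2⌋ = ⌊1863/1369⌋ = 1
(the next term ⌊1863/37^3⌋ = 0, terminating the sum). Summing: v_37(1863!) = 50 + 1 = 51.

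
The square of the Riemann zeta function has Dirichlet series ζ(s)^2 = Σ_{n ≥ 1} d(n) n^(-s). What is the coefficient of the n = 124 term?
d(124) = 6

ζ(s)^2 = (Σ 1/m^s)(Σ 1/k^s). The coefficient of 1/n^s in the product is the number of ordered pairs (m, k) with mk = n, which equals d(n). For n = 124, divisors are [1, 2, 4, 31, 62, 124], so d(124) = 6.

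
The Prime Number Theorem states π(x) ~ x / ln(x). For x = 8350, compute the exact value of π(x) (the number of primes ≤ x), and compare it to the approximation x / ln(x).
π(8350) = 1045;  x/ln(x) ≈ 924.69;  relative error ≈ 11.51%.

Directly count primes up to 8350: π(8350) = 1045. The PNT approximation gives 8350/ln(8350) ≈ 8350/9.03002 ≈ 924.69. Relative error (π(x) − x/ln(x)) / π(x) ≈ 11.51%; the approximation is known to undercount slightly (Li(x) is a better estimate).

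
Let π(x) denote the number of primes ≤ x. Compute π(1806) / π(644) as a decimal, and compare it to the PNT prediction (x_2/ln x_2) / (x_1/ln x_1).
π(1806)/π(644) = 279/117 ≈ 2.3846;  PNT prediction ≈ 2.4187.

π(644) = 117 and π(1806) = 279, so π(1806)/π(644) ≈ 2.3846. The PNT-predicted ratio is (1806/ln(1806)) / (644/ln(644)) ≈ 2.4187. The two agree to within a few percent, as expected.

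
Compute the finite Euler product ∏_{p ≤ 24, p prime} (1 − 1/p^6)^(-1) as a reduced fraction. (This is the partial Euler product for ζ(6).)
∏ = 7921457489978054880231124911875/7786417203783354362865572118528

The primes p ≤ 24 are [2, 3, 5, 7, 11, 13, 17, 19, 23]. For each prime, (1 − 1/p^6)^(-1) = p^6 / (p^6 − 1). The product is (1 − 1/2^6)^(-1), (1 − 1/3^6)^(-1), (1 − 1/5^6)^(-1), (1 − 1/7^6)^(-1), (1 − 1/11^6)^(-1), (1 − 1/13^6)^(-1), (1 − 1/17^6)^(-1), (1 − 1/19^6)^(-1), (1 − 1/23^6)^(-1) = ∏ p^6 / (p^6 − 1) = 7921457489978054880231124911875/7786417203783354362865572118528.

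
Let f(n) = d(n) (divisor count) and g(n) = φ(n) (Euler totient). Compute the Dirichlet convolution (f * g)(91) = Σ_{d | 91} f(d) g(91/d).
(d * φ)(91) = 112

Divisors of 91: [1, 7, 13, 91]. For each d | 91:
  d = 1: d(1) · φ(91/1) = 1 · 72 = 72
  d = 7: d(7) · φ(91/7) = 2 · 12 = 24
  d = 13: d(13) · φ(91/13) = 2 · 6 = 12
  d = 91: d(91) · φ(91/91) = 4 · 1 = 4
Summing: (d * φ)(91) = 72 + 24 + 12 + 4 = 112.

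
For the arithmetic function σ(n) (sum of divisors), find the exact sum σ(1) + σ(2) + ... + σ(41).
Σ_{n ≤ 41} σ(n) = 1384

Compute σ(n) for each 1 ≤ n ≤ 41: σ(1) = 1, σ(2) = 3, σ(3) = 4, σ(4) = 7, σ(5) = 6, σ(6) = 12, σ(7) = 8, σ(8) = 15, σ(9) = 13, σ(10) = 18, σ(11) = 12, σ(12) = 28, σ(13) = 14, σ(14) = 24, σ(15) = 24, σ(16) = 31, σ(17) = 18, σ(18) = 39, σ(19) = 20, σ(20) = 42, σ(21) = 32, σ(22) = 36, σ(23) = 24, σ(24) = 60, σ(25) = 31, σ(26) = 42, σ(27) = 40, σ(28) = 56, σ(29) = 30, σ(30) = 72, σ(31) = 32, σ(32) = 63, σ(33) = 48, σ(34) = 54, σ(35) = 48, σ(36) = 91, σ(37) = 38, σ(38) = 60, σ(39) = 56, σ(40) = 90, σ(41) = 42. Summing all 41 values: 1384. (Average order: Σ_{n ≤ x} σ(n) ~ (π²/12) x². For x = 41, (π²/12)·41² ≈ 1382.57.)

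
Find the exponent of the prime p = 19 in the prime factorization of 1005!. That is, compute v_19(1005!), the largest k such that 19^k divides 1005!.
v_19(1005!) = 54

Legendre's formula: v_p(n!) = Σ_{k ≥ 1} ⌊n / p^k⌋. For p = 19, n = 1005, the terms are:
  ⌊1005/19^1⌋ = ⌊1005/19⌋ = 52
  ⌊1005/19^2⌋ = ⌊1005/361⌋ = 2
(the next term ⌊1005/19^3⌋ = 0, terminating the sum). Summing: v_19(1005!) = 52 + 2 = 54.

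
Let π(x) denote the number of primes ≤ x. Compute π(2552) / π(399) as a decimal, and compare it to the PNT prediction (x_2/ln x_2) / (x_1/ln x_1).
π(2552)/π(399) = 374/78 ≈ 4.7949;  PNT prediction ≈ 4.8830.

π(399) = 78 and π(2552) = 374, so π(2552)/π(399) ≈ 4.7949. The PNT-predicted ratio is (2552/ln(2552)) / (399/ln(399)) ≈ 4.8830. The two agree to within a few percent, as expected.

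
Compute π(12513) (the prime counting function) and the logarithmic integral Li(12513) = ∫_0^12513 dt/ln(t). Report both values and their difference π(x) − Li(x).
π(12513) = 1494;  Li(12513) ≈ 1515.59;  π(x) − Li(x) ≈ -21.59.

Direct count of primes ≤ 12513 gives π(12513) = 1494. Numerical evaluation of the logarithmic integral gives Li(12513) ≈ 1515.59. The difference π(x) − Li(x) ≈ -21.59 is typically negative for small/moderate x (Li(x) overestimates), though Littlewood's theorem shows this sign changes infinitely often.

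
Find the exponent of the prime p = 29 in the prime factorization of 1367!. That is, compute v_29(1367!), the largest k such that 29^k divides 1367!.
v_29(1367!) = 48

Legendre's formula: v_p(n!) = Σ_{k ≥ 1} ⌊n / p^k⌋. For p = 29, n = 1367, the terms are:
  ⌊1367/29^1⌋ = ⌊1367/29⌋ = 47
  ⌊1367/29^2⌋ = ⌊1367/841⌋ = 1
(the next term ⌊1367/29^3⌋ = 0, terminating the sum). Summing: v_29(1367!) = 47 + 1 = 48.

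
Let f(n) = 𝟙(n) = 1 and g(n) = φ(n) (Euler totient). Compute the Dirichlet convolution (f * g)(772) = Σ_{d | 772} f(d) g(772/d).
(𝟙 * φ)(772) = 772

Divisors of 772: [1, 2, 4, 193, 386, 772]. For each d | 772:
  d = 1: 𝟙(1) · φ(772/1) = 1 · 384 = 384
  d = 2: 𝟙(2) · φ(772/2) = 1 · 192 = 192
  d = 4: 𝟙(4) · φ(772/4) = 1 · 192 = 192
  d = 193: 𝟙(193) · φ(772/193) = 1 · 2 = 2
  d = 386: 𝟙(386) · φ(772/386) = 1 · 1 = 1
  d = 772: 𝟙(772) · φ(772/772) = 1 · 1 = 1
Summing: (𝟙 * φ)(772) = 384 + 192 + 192 + 2 + 1 + 1 = 772.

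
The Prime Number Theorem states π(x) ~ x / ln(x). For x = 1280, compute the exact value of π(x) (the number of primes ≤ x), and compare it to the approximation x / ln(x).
π(1280) = 207;  x/ln(x) ≈ 178.91;  relative error ≈ 13.57%.

Directly count primes up to 1280: π(1280) = 207. The PNT approximation gives 1280/ln(1280) ≈ 1280/7.15462 ≈ 178.91. Relative error (π(x) − x/ln(x)) / π(x) ≈ 13.57%; the approximation is known to undercount slightly (Li(x) is a better estimate).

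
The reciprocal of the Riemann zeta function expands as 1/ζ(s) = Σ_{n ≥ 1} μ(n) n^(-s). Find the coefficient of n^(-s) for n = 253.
μ(253) = 1

Factor n = 253 = 11 · 23. μ(n) = 0 if any exponent ≥ 2 (not squarefree); otherwise μ(n) = (−1)^{ω(n)} where ω(n) is the number of distinct prime factors. Applying: μ(253) = 1.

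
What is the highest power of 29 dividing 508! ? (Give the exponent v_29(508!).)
v_29(508!) = 17

Legendre's formula: v_p(n!) = Σ_{k ≥ 1} ⌊n / p^k⌋. For p = 29, n = 508, the terms are:
  ⌊508/29^1⌋ = ⌊508/29⌋ = 17
(the next term ⌊508/29^2⌋ = 0, terminating the sum). Summing: v_29(508!) = 17 = 17.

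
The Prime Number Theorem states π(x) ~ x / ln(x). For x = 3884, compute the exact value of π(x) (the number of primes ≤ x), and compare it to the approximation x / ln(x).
π(3884) = 538;  x/ln(x) ≈ 469.96;  relative error ≈ 12.65%.

Directly count primes up to 3884: π(3884) = 538. The PNT approximation gives 3884/ln(3884) ≈ 3884/8.26462 ≈ 469.96. Relative error (π(x) − x/ln(x)) / π(x) ≈ 12.65%; the approximation is known to undercount slightly (Li(x) is a better estimate).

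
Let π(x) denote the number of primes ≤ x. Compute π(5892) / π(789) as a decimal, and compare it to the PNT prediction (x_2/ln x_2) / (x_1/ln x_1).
π(5892)/π(789) = 775/138 ≈ 5.6159;  PNT prediction ≈ 5.7382.

π(789) = 138 and π(5892) = 775, so π(5892)/π(789) ≈ 5.6159. The PNT-predicted ratio is (5892/ln(5892)) / (789/ln(789)) ≈ 5.7382. The two agree to within a few percent, as expected.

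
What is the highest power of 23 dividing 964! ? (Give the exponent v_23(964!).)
v_23(964!) = 42

Legendre's formula: v_p(n!) = Σ_{k ≥ 1} ⌊n / p^k⌋. For p = 23, n = 964, the terms are:
  ⌊964/23^1⌋ = ⌊964/23⌋ = 41
  ⌊964/23^2⌋ = ⌊964/529⌋ = 1
(the next term ⌊964/23^3⌋ = 0, terminating the sum). Summing: v_23(964!) = 41 + 1 = 42.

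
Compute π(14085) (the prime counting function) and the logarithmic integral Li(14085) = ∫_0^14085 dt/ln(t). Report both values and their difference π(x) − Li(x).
π(14085) = 1661;  Li(14085) ≈ 1681.16;  π(x) − Li(x) ≈ -20.16.

Direct count of primes ≤ 14085 gives π(14085) = 1661. Numerical evaluation of the logarithmic integral gives Li(14085) ≈ 1681.16. The difference π(x) − Li(x) ≈ -20.16 is typically negative for small/moderate x (Li(x) overestimates), though Littlewood's theorem shows this sign changes infinitely often.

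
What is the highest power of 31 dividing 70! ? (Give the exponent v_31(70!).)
v_31(70!) = 2

Legendre's formula: v_p(n!) = Σ_{k ≥ 1} ⌊n / p^k⌋. For p = 31, n = 70, the terms are:
  ⌊70/31^1⌋ = ⌊70/31⌋ = 2
(the next term ⌊70/31^2⌋ = 0, terminating the sum). Summing: v_31(70!) = 2 = 2.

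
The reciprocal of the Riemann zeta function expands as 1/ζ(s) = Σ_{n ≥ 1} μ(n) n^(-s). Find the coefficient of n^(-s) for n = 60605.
μ(60605) = 1

Factor n = 60605 = 5 · 17 · 23 · 31. μ(n) = 0 if any exponent ≥ 2 (not squarefree); otherwise μ(n) = (−1)^{ω(n)} where ω(n) is the number of distinct prime factors. Applying: μ(60605) = 1.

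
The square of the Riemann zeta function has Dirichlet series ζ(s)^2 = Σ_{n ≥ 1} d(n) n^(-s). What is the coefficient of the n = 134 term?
d(134) = 4

ζ(s)^2 = (Σ 1/m^s)(Σ 1/k^s). The coefficient of 1/n^s in the product is the number of ordered pairs (m, k) with mk = n, which equals d(n). For n = 134, divisors are [1, 2, 67, 134], so d(134) = 4.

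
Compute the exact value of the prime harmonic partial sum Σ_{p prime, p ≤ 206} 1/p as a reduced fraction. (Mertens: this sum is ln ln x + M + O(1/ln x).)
Σ 1/p = 15202313841027497739047080375538859939135227730139536997746371469607707132833646367/7799922041683461553249199106329813876687996789903550945093032474868511536164700810

π(206) = 46, so the primes ≤ 206 are [2, 3, 5, 7, 11, 13, 17, 19, 23, 29, 31, 37, 41, 43, 47, 53, 59, 61, 67, 71, 73, 79, 83, 89, 97, 101, 103, 107, 109, 113, 127, 131, 137, 139, 149, 151, 157, 163, 167, 173, 179, 181, 191, 193, 197, 199]. Summing 1/p over these primes: 15202313841027497739047080375538859939135227730139536997746371469607707132833646367/7799922041683461553249199106329813876687996789903550945093032474868511536164700810 ≈ 1.9490. Mertens estimate ln ln(206) + 0.2615 ≈ 1.9344.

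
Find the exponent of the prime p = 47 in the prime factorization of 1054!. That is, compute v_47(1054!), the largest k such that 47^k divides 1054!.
v_47(1054!) = 22

Legendre's formula: v_p(n!) = Σ_{k ≥ 1} ⌊n / p^k⌋. For p = 47, n = 1054, the terms are:
  ⌊1054/47^1⌋ = ⌊1054/47⌋ = 22
(the next term ⌊1054/47^2⌋ = 0, terminating the sum). Summing: v_47(1054!) = 22 = 22.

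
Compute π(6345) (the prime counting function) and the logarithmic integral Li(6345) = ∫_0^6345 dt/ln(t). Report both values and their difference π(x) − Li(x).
π(6345) = 826;  Li(6345) ≈ 839.94;  π(x) − Li(x) ≈ -13.94.

Direct count of primes ≤ 6345 gives π(6345) = 826. Numerical evaluation of the logarithmic integral gives Li(6345) ≈ 839.94. The difference π(x) − Li(x) ≈ -13.94 is typically negative for small/moderate x (Li(x) overestimates), though Littlewood's theorem shows this sign changes infinitely often.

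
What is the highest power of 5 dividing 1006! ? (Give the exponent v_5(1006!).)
v_5(1006!) = 250

Legendre's formula: v_p(n!) = Σ_{k ≥ 1} ⌊n / p^k⌋. For p = 5, n = 1006, the terms are:
  ⌊1006/5^1⌋ = ⌊1006/5⌋ = 201
  ⌊1006/5^2⌋ = ⌊1006/25⌋ = 40
  ⌊1006/5^3⌋ = ⌊1006/125⌋ = 8
  ⌊1006/5^4⌋ = ⌊1006/625⌋ = 1
(the next term ⌊1006/5^5⌋ = 0, terminating the sum). Summing: v_5(1006!) = 201 + 40 + 8 + 1 = 250.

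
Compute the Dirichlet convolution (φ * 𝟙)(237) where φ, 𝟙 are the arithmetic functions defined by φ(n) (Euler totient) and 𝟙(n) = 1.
(φ * 𝟙)(237) = 237

Divisors of 237: [1, 3, 79, 237]. For each d | 237:
  d = 1: φ(1) · 𝟙(237/1) = 1 · 1 = 1
  d = 3: φ(3) · 𝟙(237/3) = 2 · 1 = 2
  d = 79: φ(79) · 𝟙(237/79) = 78 · 1 = 78
  d = 237: φ(237) · 𝟙(237/237) = 156 · 1 = 156
Summing: (φ * 𝟙)(237) = 1 + 2 + 78 + 156 = 237.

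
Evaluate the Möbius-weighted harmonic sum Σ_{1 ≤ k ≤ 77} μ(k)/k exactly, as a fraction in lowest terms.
Σ μ(k)/k = 877316785444551755504875/4072968059924902415062132347

Values of μ(k) for 1 ≤ k ≤ 77: μ(1) = 1, μ(2) = -1, μ(3) = -1, μ(5) = -1, μ(6) = 1, μ(7) = -1, μ(10) = 1, μ(11) = -1, μ(13) = -1, μ(14) = 1, μ(15) = 1, μ(17) = -1, μ(19) = -1, μ(21) = 1, μ(22) = 1, μ(23) = -1, μ(26) = 1, μ(29) = -1, μ(30) = -1, μ(31) = -1, μ(33) = 1, μ(34) = 1, μ(35) = 1, μ(37) = -1, μ(38) = 1, μ(39) = 1, μ(41) = -1, μ(42) = -1, μ(43) = -1, μ(46) = 1, μ(47) = -1, μ(51) = 1, μ(53) = -1, μ(55) = 1, μ(57) = 1, μ(58) = 1, μ(59) = -1, μ(61) = -1, μ(62) = 1, μ(65) = 1, μ(66) = -1, μ(67) = -1, μ(69) = 1, μ(70) = -1, μ(71) = -1, μ(73) = -1, μ(74) = 1, μ(77) = 1, with μ = 0 on non-squarefree integers. Summing μ(k)/k for k where μ(k) ≠ 0 gives 877316785444551755504875/4072968059924902415062132347 ≈ 0.0002. (PNT ⟺ this sum → 0 as n → ∞.)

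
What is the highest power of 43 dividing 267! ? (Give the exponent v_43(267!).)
v_43(267!) = 6

Legendre's formula: v_p(n!) = Σ_{k ≥ 1} ⌊n / p^k⌋. For p = 43, n = 267, the terms are:
  ⌊267/43^1⌋ = ⌊267/43⌋ = 6
(the next term ⌊267/43^2⌋ = 0, terminating the sum). Summing: v_43(267!) = 6 = 6.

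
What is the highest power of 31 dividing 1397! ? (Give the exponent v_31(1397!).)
v_31(1397!) = 46

Legendre's formula: v_p(n!) = Σ_{k ≥ 1} ⌊n / p^k⌋. For p = 31, n = 1397, the terms are:
  ⌊1397/31^1⌋ = ⌊1397/31⌋ = 45
  ⌊1397/31^2⌋ = ⌊1397/961⌋ = 1
(the next term ⌊1397/31^3⌋ = 0, terminating the sum). Summing: v_31(1397!) = 45 + 1 = 46.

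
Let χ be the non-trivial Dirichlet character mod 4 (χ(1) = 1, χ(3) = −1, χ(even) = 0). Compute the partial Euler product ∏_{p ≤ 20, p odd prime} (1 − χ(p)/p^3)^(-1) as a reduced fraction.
∏ = 2463517706231725/2542314678779904

The odd primes p ≤ 20 are [3, 5, 7, 11, 13, 17, 19]. For each, χ(p) = 1 if p ≡ 1 mod 4, χ(p) = −1 if p ≡ 3 mod 4. Taking (1 − χ(p)/p^3)^(-1) = p^3/(p^3 − χ(p)): (1 − (-1)/3^3)^(-1) · (1 − (1)/5^3)^(-1) · (1 − (-1)/7^3)^(-1) · (1 − (-1)/11^3)^(-1) · (1 − (1)/13^3)^(-1) · (1 − (1)/17^3)^(-1) · (1 − (-1)/19^3)^(-1) = 2463517706231725/2542314678779904.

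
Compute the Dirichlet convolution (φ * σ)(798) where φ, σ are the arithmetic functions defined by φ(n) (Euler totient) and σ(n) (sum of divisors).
(φ * σ)(798) = 12768

Divisors of 798: [1, 2, 3, 6, 7, 14, 19, 21, 38, 42, 57, 114, 133, 266, 399, 798]. For each d | 798:
  d = 1: φ(1) · σ(798/1) = 1 · 1920 = 1920
  d = 2: φ(2) · σ(798/2) = 1 · 640 = 640
  d = 3: φ(3) · σ(798/3) = 2 · 480 = 960
  d = 6: φ(6) · σ(798/6) = 2 · 160 = 320
  d = 7: φ(7) · σ(798/7) = 6 · 240 = 1440
  d = 14: φ(14) · σ(798/14) = 6 · 80 = 480
  d = 19: φ(19) · σ(798/19) = 18 · 96 = 1728
  d = 21: φ(21) · σ(798/21) = 12 · 60 = 720
  d = 38: φ(38) · σ(798/38) = 18 · 32 = 576
  d = 42: φ(42) · σ(798/42) = 12 · 20 = 240
  d = 57: φ(57) · σ(798/57) = 36 · 24 = 864
  d = 114: φ(114) · σ(798/114) = 36 · 8 = 288
  d = 133: φ(133) · σ(798/133) = 108 · 12 = 1296
  d = 266: φ(266) · σ(798/266) = 108 · 4 = 432
  d = 399: φ(399) · σ(798/399) = 216 · 3 = 648
  d = 798: φ(798) · σ(798/798) = 216 · 1 = 216
Summing: (φ * σ)(798) = 1920 + 640 + 960 + 320 + 1440 + 480 + 1728 + 720 + 576 + 240 + 864 + 288 + 1296 + 432 + 648 + 216 = 12768.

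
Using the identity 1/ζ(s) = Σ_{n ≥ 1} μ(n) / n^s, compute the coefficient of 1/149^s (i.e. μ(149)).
μ(149) = -1

Factor n = 149 = 149. μ(n) = 0 if any exponent ≥ 2 (not squarefree); otherwise μ(n) = (−1)^{ω(n)} where ω(n) is the number of distinct prime factors. Applying: μ(149) = -1.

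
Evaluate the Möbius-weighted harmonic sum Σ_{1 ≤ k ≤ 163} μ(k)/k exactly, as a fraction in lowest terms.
Σ μ(k)/k = 74505990747655733376890176919471583349281305895342692670863053/5766152219975951659023630035336134306565384015606066319856068810

Values of μ(k) for 1 ≤ k ≤ 163: μ(1) = 1, μ(2) = -1, μ(3) = -1, μ(5) = -1, μ(6) = 1, μ(7) = -1, μ(10) = 1, μ(11) = -1, μ(13) = -1, μ(14) = 1, μ(15) = 1, μ(17) = -1, μ(19) = -1, μ(21) = 1, μ(22) = 1, μ(23) = -1, μ(26) = 1, μ(29) = -1, μ(30) = -1, μ(31) = -1, μ(33) = 1, μ(34) = 1, μ(35) = 1, μ(37) = -1, μ(38) = 1, μ(39) = 1, μ(41) = -1, μ(42) = -1, μ(43) = -1, μ(46) = 1, μ(47) = -1, μ(51) = 1, μ(53) = -1, μ(55) = 1, μ(57) = 1, μ(58) = 1, μ(59) = -1, μ(61) = -1, μ(62) = 1, μ(65) = 1, μ(66) = -1, μ(67) = -1, μ(69) = 1, μ(70) = -1, μ(71) = -1, μ(73) = -1, μ(74) = 1, μ(77) = 1, μ(78) = -1, μ(79) = -1, μ(82) = 1, μ(83) = -1, μ(85) = 1, μ(86) = 1, μ(87) = 1, μ(89) = -1, μ(91) = 1, μ(93) = 1, μ(94) = 1, μ(95) = 1, μ(97) = -1, μ(101) = -1, μ(102) = -1, μ(103) = -1, μ(105) = -1, μ(106) = 1, μ(107) = -1, μ(109) = -1, μ(110) = -1, μ(111) = 1, μ(113) = -1, μ(114) = -1, μ(115) = 1, μ(118) = 1, μ(119) = 1, μ(122) = 1, μ(123) = 1, μ(127) = -1, μ(129) = 1, μ(130) = -1, μ(131) = -1, μ(133) = 1, μ(134) = 1, μ(137) = -1, μ(138) = -1, μ(139) = -1, μ(141) = 1, μ(142) = 1, μ(143) = 1, μ(145) = 1, μ(146) = 1, μ(149) = -1, μ(151) = -1, μ(154) = -1, μ(155) = 1, μ(157) = -1, μ(158) = 1, μ(159) = 1, μ(161) = 1, μ(163) = -1, with μ = 0 on non-squarefree integers. Summing μ(k)/k for k where μ(k) ≠ 0 gives 74505990747655733376890176919471583349281305895342692670863053/5766152219975951659023630035336134306565384015606066319856068810 ≈ 0.0129. (PNT ⟺ this sum → 0 as n → ∞.)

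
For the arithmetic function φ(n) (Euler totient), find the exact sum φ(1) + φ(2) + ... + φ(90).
Σ_{n ≤ 90} φ(n) = 2480

Compute φ(n) for each 1 ≤ n ≤ 90: φ(1) = 1, φ(2) = 1, φ(3) = 2, φ(4) = 2, φ(5) = 4, φ(6) = 2, φ(7) = 6, φ(8) = 4, φ(9) = 6, φ(10) = 4, φ(11) = 10, φ(12) = 4, φ(13) = 12, φ(14) = 6, φ(15) = 8, φ(16) = 8, φ(17) = 16, φ(18) = 6, φ(19) = 18, φ(20) = 8, φ(21) = 12, φ(22) = 10, φ(23) = 22, φ(24) = 8, φ(25) = 20, φ(26) = 12, φ(27) = 18, φ(28) = 12, φ(29) = 28, φ(30) = 8, φ(31) = 30, φ(32) = 16, φ(33) = 20, φ(34) = 16, φ(35) = 24, φ(36) = 12, φ(37) = 36, φ(38) = 18, φ(39) = 24, φ(40) = 16, φ(41) = 40, φ(42) = 12, φ(43) = 42, φ(44) = 20, φ(45) = 24, φ(46) = 22, φ(47) = 46, φ(48) = 16, φ(49) = 42, φ(50) = 20, φ(51) = 32, φ(52) = 24, φ(53) = 52, φ(54) = 18, φ(55) = 40, φ(56) = 24, φ(57) = 36, φ(58) = 28, φ(59) = 58, φ(60) = 16, φ(61) = 60, φ(62) = 30, φ(63) = 36, φ(64) = 32, φ(65) = 48, φ(66) = 20, φ(67) = 66, φ(68) = 32, φ(69) = 44, φ(70) = 24, φ(71) = 70, φ(72) = 24, φ(73) = 72, φ(74) = 36, φ(75) = 40, φ(76) = 36, φ(77) = 60, φ(78) = 24, φ(79) = 78, φ(80) = 32, φ(81) = 54, φ(82) = 40, φ(83) = 82, φ(84) = 24, φ(85) = 64, φ(86) = 42, φ(87) = 56, φ(88) = 40, φ(89) = 88, φ(90) = 24. Summing all 90 values: 2480. (Average order: Σ_{n ≤ x} φ(n) ~ (3/π²) x². For x = 90, (3/π²)·90² ≈ 2462.10.)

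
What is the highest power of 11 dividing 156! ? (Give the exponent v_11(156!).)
v_11(156!) = 15

Legendre's formula: v_p(n!) = Σ_{k ≥ 1} ⌊n / p^k⌋. For p = 11, n = 156, the terms are:
  ⌊156/11^1⌋ = ⌊156/11⌋ = 14
  ⌊156/11^2⌋ = ⌊156/121⌋ = 1
(the next term ⌊156/11^3⌋ = 0, terminating the sum). Summing: v_11(156!) = 14 + 1 = 15.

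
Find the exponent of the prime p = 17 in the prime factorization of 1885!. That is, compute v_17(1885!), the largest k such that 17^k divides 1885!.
v_17(1885!) = 116

Legendre's formula: v_p(n!) = Σ_{k ≥ 1} ⌊n / p^k⌋. For p = 17, n = 1885, the terms are:
  ⌊1885/17^1⌋ = ⌊1885/17⌋ = 110
  ⌊1885/17^2⌋ = ⌊1885/289⌋ = 6
(the next term ⌊1885/17^3⌋ = 0, terminating the sum). Summing: v_17(1885!) = 110 + 6 = 116.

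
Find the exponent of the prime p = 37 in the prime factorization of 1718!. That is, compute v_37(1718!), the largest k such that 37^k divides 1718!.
v_37(1718!) = 47

Legendre's formula: v_p(n!) = Σ_{k ≥ 1} ⌊n / p^k⌋. For p = 37, n = 1718, the terms are:
  ⌊1718/37^1⌋ = ⌊1718/37⌋ = 46
  ⌊1718/37^2⌋ = ⌊1718/1369⌋ = 1
(the next term ⌊1718/37^3⌋ = 0, terminating the sum). Summing: v_37(1718!) = 46 + 1 = 47.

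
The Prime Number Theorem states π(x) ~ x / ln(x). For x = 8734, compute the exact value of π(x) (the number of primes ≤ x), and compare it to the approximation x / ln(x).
π(8734) = 1088;  x/ln(x) ≈ 962.43;  relative error ≈ 11.54%.

Directly count primes up to 8734: π(8734) = 1088. The PNT approximation gives 8734/ln(8734) ≈ 8734/9.07498 ≈ 962.43. Relative error (π(x) − x/ln(x)) / π(x) ≈ 11.54%; the approximation is known to undercount slightly (Li(x) is a better estimate).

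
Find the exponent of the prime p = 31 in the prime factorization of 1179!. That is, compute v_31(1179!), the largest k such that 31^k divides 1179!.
v_31(1179!) = 39

Legendre's formula: v_p(n!) = Σ_{k ≥ 1} ⌊n / p^k⌋. For p = 31, n = 1179, the terms are:
  ⌊1179/31^1⌋ = ⌊1179/31⌋ = 38
  ⌊1179/31^2⌋ = ⌊1179/961⌋ = 1
(the next term ⌊1179/31^3⌋ = 0, terminating the sum). Summing: v_31(1179!) = 38 + 1 = 39.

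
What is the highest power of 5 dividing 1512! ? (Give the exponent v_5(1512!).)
v_5(1512!) = 376

Legendre's formula: v_p(n!) = Σ_{k ≥ 1} ⌊n / p^k⌋. For p = 5, n = 1512, the terms are:
  ⌊1512/5^1⌋ = ⌊1512/5⌋ = 302
  ⌊1512/5^2⌋ = ⌊1512/25⌋ = 60
  ⌊1512/5^3⌋ = ⌊1512/125⌋ = 12
  ⌊1512/5^4⌋ = ⌊1512/625⌋ = 2
(the next term ⌊1512/5^5⌋ = 0, terminating the sum). Summing: v_5(1512!) = 302 + 60 + 12 + 2 = 376.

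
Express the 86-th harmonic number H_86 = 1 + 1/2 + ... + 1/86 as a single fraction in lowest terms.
H_86 = 3698356445237207772956045432953649519/734184632222154704090370027645633600

Direct summation: H_86 = 1 + 1/2 + ... + 1/86. The least common denominator is lcm(1, ..., 86) = 8076030954443701744994070304101969600; over this denominator the numerator is 8076030954443701744994070304101969600 + 4038015477221850872497035152050984800 + 2692010318147900581664690101367323200 + 2019007738610925436248517576025492400 + 1615206190888740348998814060820393920 + 1346005159073950290832345050683661600 + 1153718707777671677856295757728852800 + 1009503869305462718124258788012746200 + 897336772715966860554896700455774400 + 807603095444370174499407030410196960 + 734184632222154704090370027645633600 + 673002579536975145416172525341830800 + 621233150341823211153390023392459200 + 576859353888835838928147878864426400 + 538402063629580116332938020273464640 + 504751934652731359062129394006373100 + 475060644379041279117298253182468800 + 448668386357983430277448350227887200 + 425054260760194828683898437057998400 + 403801547722185087249703515205098480 + 384572902592557225952098585909617600 + 367092316111077352045185013822816800 + 351131780627987032391046534960955200 + 336501289768487572708086262670915400 + 323041238177748069799762812164078784 + 310616575170911605576695011696229600 + 299112257571988953518298900151924800 + 288429676944417919464073939432213200 + 278483826015300060172209320831102400 + 269201031814790058166469010136732320 + 260517127562700056290131300132321600 + 252375967326365679531064697003186550 + 244728210740718234696790009215211200 + 237530322189520639558649126591234400 + 230743741555534335571259151545770560 + 224334193178991715138724175113943600 + 218271106876856803918758656867620800 + 212527130380097414341949218528999200 + 207077716780607737051130007797486400 + 201900773861092543624851757602549240 + 196976364742529310853513909856145600 + 192286451296278612976049292954808800 + 187814673359155854534745821025627200 + 183546158055538676022592506911408400 + 179467354543193372110979340091154880 + 175565890313993516195523267480477600 + 171830445839227696702001495831956800 + 168250644884243786354043131335457700 + 164816958253953096836613679675550400 + 161520619088874034899881406082039392 + 158353548126347093039099417727489600 + 155308287585455802788347505848114800 + 152377942536673617830076798190603200 + 149556128785994476759149450075962400 + 146836926444430940818074005529126720 + 144214838472208959732036969716106600 + 141684753586731609561299479019332800 + 139241913007650030086104660415551200 + 136881880583791554999899496679694400 + 134600515907395029083234505068366160 + 132393950072847569590066726296753600 + 130258563781350028145065650066160800 + 128190967530852408650699528636539200 + 126187983663182839765532348501593275 + 124246630068364642230678004678491840 + 122364105370359117348395004607605600 + 120537775439458234999911497076148800 + 118765161094760319779324563295617200 + 117043926875995677463682178320318400 + 115371870777767167785629575772885280 + 113746914851319742887240426818337600 + 112167096589495857569362087556971800 + 110630561019776736232795483617835200 + 109135553438428401959379328433810400 + 107680412725916023266587604054692928 + 106263565190048707170974609264499600 + 104883518888879243441481432520804800 + 103538858390303868525565003898743200 + 102228239929667110696127472203822400 + 100950386930546271812425878801274620 + 99704085857329651172766300050641600 + 98488182371264655426756954928072800 + 97301577764381948734868316916891200 + 96143225648139306488024646477404400 + 95012128875808255823459650636493760 + 93907336679577927267372910512813600 = 40681920897609285502516499762490144709, so H_86 = 40681920897609285502516499762490144709/8076030954443701744994070304101969600; reducing by gcd(40681920897609285502516499762490144709, 8076030954443701744994070304101969600) = 11 gives 3698356445237207772956045432953649519/734184632222154704090370027645633600 ≈ 5.03737. (The PNT-adjacent estimate ln(86) + γ ≈ 5.03156 matches within O(1/n).)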